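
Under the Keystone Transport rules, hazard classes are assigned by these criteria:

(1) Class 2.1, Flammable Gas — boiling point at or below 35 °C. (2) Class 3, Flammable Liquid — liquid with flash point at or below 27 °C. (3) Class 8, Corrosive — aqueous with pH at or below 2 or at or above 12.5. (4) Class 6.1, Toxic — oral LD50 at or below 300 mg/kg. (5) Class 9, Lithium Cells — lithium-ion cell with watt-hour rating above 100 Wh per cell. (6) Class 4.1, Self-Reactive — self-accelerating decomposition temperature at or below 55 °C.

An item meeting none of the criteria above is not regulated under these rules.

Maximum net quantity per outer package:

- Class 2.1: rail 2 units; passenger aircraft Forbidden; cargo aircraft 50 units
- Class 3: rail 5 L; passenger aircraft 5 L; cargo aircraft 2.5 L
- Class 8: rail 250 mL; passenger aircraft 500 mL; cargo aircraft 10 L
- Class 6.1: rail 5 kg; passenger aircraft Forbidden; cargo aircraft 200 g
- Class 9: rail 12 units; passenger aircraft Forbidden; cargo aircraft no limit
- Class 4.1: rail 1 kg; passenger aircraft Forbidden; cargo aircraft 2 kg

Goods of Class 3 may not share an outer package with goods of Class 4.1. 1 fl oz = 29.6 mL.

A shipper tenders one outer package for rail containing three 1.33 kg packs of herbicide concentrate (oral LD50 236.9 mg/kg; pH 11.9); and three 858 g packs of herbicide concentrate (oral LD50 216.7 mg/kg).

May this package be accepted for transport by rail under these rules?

Oral LD50 236.9 mg/kg meets the Class 6.1 criterion (Toxic), so the herbicide concentrate is Class 6.1.
Oral LD50 216.7 mg/kg meets the Class 6.1 criterion (Toxic), so the herbicide concentrate is Class 6.1.
Class 6.1 net quantity: (three 1.33 kg packs = 3.99 kg) + (three 858 g packs = 2.574 kg) = 6.564 kg.
6.564 kg exceeds the rail limit of 5 kg for Class 6.1.

No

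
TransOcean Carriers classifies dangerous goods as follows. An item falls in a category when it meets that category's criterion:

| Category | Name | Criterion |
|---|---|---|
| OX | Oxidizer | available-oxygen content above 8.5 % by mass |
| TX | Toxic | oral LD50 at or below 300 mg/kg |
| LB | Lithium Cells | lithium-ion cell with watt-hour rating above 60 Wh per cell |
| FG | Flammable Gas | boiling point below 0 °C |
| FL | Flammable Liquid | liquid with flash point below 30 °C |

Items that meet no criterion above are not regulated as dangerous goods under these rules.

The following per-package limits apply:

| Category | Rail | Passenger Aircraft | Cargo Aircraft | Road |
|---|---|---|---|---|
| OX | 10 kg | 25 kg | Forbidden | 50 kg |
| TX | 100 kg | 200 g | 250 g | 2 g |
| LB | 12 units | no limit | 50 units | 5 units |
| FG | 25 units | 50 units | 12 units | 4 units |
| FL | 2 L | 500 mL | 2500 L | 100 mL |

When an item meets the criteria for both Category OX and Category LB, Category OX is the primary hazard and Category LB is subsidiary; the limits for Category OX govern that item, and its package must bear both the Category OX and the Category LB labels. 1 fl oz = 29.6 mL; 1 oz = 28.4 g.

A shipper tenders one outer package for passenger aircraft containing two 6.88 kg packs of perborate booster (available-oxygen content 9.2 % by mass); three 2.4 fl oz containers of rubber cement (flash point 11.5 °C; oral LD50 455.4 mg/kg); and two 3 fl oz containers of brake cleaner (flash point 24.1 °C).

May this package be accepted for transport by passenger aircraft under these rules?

Perborate booster: available-oxygen content 9.2 % by mass > 8.5 % by mass → Category OX (Oxidizer).
Flash point 11.5 °C meets the Category FL criterion (Flammable Liquid), so the rubber cement is Category FL.
Brake cleaner: flash point 24.1 °C < 30 °C → Category FL (Flammable Liquid).
Total Category FL: (three 2.4 fl oz containers = 213.12 mL) + (two 3 fl oz containers = 177.6 mL) = 390.72 mL.
390.72 mL ≤ 500 mL (passenger aircraft limit, Category FL) — within limit.
Category OX quantity: two 6.88 kg packs = 13.76 kg.
13.76 kg is within the passenger aircraft limit of 25 kg for Category OX.
Every hazard category is within its passenger aircraft limit and no segregation rule is violated.

Yes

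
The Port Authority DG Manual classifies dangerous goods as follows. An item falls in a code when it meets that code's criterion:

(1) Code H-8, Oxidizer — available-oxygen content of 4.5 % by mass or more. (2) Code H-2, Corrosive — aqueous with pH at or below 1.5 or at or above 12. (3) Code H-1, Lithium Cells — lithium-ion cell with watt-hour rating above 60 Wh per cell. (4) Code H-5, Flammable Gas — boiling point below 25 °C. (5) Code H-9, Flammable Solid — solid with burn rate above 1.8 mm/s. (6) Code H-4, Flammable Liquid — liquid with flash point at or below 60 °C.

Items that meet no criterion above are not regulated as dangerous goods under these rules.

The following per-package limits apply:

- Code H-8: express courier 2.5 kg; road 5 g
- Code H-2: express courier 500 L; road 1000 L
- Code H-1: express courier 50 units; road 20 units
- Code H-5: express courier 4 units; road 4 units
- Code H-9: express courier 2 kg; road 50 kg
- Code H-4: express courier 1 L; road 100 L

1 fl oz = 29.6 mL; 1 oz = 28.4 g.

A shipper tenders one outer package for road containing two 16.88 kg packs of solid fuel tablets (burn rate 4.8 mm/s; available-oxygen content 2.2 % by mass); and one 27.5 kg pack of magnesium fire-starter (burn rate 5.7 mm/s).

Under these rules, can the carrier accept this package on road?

The solid fuel tablets have burn rate 4.8 mm/s, which is > 1.8 mm/s, so they are Code H-9 (Flammable Solid).
Burn rate 5.7 mm/s meets the Code H-9 criterion (Flammable Solid), so the magnesium fire-starter is Code H-9.
Code H-9 net quantity: (two 16.88 kg packs = 33.76 kg) + 27.5 kg = 61.26 kg.
61.26 kg > 50 kg (road limit, Code H-9) — over the limit.

No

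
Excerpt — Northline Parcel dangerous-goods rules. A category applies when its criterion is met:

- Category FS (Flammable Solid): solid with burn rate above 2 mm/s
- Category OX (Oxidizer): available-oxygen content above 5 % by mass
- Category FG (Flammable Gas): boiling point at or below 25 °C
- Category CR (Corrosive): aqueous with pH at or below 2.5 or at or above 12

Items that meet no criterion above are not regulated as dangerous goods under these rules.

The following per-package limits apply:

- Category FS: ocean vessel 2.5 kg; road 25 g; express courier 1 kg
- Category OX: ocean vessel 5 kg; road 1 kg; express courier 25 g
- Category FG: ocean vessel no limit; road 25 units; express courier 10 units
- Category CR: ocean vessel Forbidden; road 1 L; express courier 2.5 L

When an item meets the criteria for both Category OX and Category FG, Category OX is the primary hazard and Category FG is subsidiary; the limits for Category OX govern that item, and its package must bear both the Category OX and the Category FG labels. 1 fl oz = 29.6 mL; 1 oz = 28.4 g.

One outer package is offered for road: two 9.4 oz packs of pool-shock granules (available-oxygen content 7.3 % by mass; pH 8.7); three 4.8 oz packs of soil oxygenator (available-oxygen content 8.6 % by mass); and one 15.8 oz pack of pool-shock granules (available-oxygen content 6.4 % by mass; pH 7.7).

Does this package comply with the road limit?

No

With available-oxygen content 7.3 % by mass (> 5 % by mass), the pool-shock granules fall in Category OX.
Available-oxygen content 8.6 % by mass meets the Category OX criterion (Oxidizer), so the soil oxygenator is Category OX.
The pool-shock granules have available-oxygen content 6.4 % by mass, which is > 5 % by mass, so they are Category OX (Oxidizer).
Category OX net quantity: (two 9.4 oz packs = 533.92 g) + (three 4.8 oz packs = 408.96 g) + (one 15.8 oz pack = 448.72 g) = 1391.6 g.
1391.6 g > 1 kg (road limit, Category OX) — over the limit.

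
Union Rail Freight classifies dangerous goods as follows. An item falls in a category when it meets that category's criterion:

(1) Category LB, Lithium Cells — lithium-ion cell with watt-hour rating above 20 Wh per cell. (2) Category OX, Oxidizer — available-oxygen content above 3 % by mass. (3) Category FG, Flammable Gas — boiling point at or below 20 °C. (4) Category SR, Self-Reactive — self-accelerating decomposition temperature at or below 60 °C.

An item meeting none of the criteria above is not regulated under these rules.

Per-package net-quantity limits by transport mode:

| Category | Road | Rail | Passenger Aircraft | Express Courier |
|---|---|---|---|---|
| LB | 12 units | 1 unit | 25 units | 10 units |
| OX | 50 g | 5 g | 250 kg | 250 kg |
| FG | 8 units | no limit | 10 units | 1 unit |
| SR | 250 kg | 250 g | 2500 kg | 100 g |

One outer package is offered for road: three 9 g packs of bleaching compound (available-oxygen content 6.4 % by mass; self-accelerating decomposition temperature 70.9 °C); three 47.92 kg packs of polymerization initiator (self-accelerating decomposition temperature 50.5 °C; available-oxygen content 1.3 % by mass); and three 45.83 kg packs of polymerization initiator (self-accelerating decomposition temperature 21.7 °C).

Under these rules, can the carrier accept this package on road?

No

Bleaching compound: available-oxygen content 6.4 % by mass > 3 % by mass → Category OX (Oxidizer).
Polymerization initiator: self-accelerating decomposition temperature 50.5 °C ≤ 60 °C → Category SR (Self-Reactive).
Self-accelerating decomposition temperature 21.7 °C meets the Category SR criterion (Self-Reactive), so the polymerization initiator is Category SR.
Category SR net quantity: (three 47.92 kg packs = 143.76 kg) + (three 45.83 kg packs = 137.49 kg) = 281.25 kg.
281.25 kg > 250 kg (road limit, Category SR) — over the limit.
Category OX quantity: three 9 g packs = 27 g.
That is within the Category OX road limit of 50 g.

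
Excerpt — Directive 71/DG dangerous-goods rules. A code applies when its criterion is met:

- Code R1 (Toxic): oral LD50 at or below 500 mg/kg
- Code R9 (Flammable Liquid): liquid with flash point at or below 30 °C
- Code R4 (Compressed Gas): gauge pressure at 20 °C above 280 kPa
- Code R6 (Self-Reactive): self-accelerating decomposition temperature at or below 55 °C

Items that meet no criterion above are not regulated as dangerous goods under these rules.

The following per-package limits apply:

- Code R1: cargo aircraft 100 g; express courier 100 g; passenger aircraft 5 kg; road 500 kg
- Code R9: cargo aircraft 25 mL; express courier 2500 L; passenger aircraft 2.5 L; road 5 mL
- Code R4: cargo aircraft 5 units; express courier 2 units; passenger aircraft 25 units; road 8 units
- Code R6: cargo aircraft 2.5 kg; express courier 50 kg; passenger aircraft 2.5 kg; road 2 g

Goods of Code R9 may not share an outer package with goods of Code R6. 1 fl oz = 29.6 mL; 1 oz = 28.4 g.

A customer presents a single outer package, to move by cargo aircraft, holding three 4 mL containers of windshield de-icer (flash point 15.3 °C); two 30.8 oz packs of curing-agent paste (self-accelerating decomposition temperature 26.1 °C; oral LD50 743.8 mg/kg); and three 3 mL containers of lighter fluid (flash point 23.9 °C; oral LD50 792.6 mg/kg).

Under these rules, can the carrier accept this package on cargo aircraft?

Windshield de-icer: flash point 15.3 °C ≤ 30 °C → Code R9 (Flammable Liquid).
With self-accelerating decomposition temperature 26.1 °C (≤ 55 °C), the curing-agent paste falls in Code R6.
The lighter fluid has flash point 23.9 °C, which is ≤ 30 °C, so it is Code R9 (Flammable Liquid).
Total Code R9: (three 4 mL containers = 12 mL) + (three 3 mL containers = 9 mL) = 21 mL.
That is within the Code R9 cargo aircraft limit of 25 mL.
Code R6 quantity: two 30.8 oz packs = 1749.44 g.
1749.44 g ≤ 2.5 kg (cargo aircraft limit, Code R6) — within limit.
Code R9 and Code R6 may not share an outer package.

No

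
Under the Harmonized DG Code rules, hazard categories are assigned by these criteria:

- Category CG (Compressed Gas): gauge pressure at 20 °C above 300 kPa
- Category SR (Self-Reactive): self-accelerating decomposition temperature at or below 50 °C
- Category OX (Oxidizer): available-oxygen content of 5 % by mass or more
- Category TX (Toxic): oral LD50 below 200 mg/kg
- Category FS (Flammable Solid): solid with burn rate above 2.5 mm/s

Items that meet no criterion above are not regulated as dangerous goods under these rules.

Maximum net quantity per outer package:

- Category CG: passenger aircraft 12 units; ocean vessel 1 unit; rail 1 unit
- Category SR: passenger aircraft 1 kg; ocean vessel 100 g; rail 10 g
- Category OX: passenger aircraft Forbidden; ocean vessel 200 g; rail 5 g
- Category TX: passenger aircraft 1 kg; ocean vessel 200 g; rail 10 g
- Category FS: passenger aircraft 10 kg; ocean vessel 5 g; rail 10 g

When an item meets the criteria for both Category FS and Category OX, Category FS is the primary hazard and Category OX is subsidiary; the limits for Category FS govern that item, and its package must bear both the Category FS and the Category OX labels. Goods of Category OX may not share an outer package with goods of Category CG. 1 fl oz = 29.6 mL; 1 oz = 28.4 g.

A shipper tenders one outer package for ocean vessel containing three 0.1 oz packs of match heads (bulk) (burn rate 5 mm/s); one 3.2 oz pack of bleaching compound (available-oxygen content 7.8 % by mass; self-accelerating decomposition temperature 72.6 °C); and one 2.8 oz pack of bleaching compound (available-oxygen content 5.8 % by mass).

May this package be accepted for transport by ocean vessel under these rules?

The match heads (bulk) have burn rate 5 mm/s, which is > 2.5 mm/s, so they are Category FS (Flammable Solid).
Bleaching compound: available-oxygen content 7.8 % by mass ≥ 5 % by mass → Category OX (Oxidizer).
Available-oxygen content 5.8 % by mass meets the Category OX criterion (Oxidizer), so the bleaching compound is Category OX.
Total Category OX: (one 3.2 oz pack = 90.88 g) + (one 2.8 oz pack = 79.52 g) = 170.4 g.
170.4 g ≤ 200 g (ocean vessel limit, Category OX) — within limit.
Category FS quantity: three 0.1 oz packs = 8.52 g.
8.52 g > 5 g (ocean vessel limit, Category FS) — over the limit.
The segregation rule (Category OX with Category CG) does not apply to Category OX with Category FS.

No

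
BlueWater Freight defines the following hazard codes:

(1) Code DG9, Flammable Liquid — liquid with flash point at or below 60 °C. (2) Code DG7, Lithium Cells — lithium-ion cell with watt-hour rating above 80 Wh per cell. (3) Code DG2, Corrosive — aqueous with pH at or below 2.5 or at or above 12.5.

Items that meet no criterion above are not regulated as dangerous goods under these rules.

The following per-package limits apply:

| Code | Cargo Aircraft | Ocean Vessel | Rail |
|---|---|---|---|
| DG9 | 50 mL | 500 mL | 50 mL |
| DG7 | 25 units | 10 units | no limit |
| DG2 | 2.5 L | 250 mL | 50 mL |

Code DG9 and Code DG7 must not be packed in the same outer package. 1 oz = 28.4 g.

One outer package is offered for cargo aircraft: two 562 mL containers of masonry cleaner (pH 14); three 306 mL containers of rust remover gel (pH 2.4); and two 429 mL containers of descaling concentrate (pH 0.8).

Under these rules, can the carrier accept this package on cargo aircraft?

No

Masonry cleaner: pH 14 ≥ 12.5 → Code DG2 (Corrosive).
With pH 2.4 (≤ 2.5), the rust remover gel falls in Code DG2.
The descaling concentrate has pH 0.8, which is ≤ 2.5, so it is Code DG2 (Corrosive).
Total Code DG2: (two 562 mL containers = 1.124 L) + (three 306 mL containers = 918 mL) + (two 429 mL containers = 858 mL) = 2.9 L.
2.9 L > 2.5 L (cargo aircraft limit, Code DG2) — over the limit.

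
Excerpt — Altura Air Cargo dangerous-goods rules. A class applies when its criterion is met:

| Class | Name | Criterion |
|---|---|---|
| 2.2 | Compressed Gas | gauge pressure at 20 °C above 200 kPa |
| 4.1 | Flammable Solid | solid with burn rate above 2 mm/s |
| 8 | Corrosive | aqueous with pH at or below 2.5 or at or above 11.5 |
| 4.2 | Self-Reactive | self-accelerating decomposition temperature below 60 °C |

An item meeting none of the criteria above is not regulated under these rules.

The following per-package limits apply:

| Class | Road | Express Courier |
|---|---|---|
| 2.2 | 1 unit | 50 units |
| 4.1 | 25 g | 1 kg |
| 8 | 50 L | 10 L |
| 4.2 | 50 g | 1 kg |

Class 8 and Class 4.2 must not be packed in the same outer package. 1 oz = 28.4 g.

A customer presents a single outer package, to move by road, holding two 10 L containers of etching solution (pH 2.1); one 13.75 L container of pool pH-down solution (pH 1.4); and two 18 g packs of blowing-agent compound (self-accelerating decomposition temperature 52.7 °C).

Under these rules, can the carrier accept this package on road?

With pH 2.1 (≤ 2.5), the etching solution falls in Class 8.
Pool pH-down solution: pH 1.4 ≤ 2.5 → Class 8 (Corrosive).
Self-accelerating decomposition temperature 52.7 °C meets the Class 4.2 criterion (Self-Reactive), so the blowing-agent compound is Class 4.2.
Class 8 net quantity: (two 10 L containers = 20 L) + 13.75 L = 33.75 L.
33.75 L ≤ 50 L (road limit, Class 8) — within limit.
Class 4.2 quantity: two 18 g packs = 36 g.
36 g ≤ 50 g (road limit, Class 4.2) — within limit.
Class 8 and Class 4.2 may not share an outer package.

No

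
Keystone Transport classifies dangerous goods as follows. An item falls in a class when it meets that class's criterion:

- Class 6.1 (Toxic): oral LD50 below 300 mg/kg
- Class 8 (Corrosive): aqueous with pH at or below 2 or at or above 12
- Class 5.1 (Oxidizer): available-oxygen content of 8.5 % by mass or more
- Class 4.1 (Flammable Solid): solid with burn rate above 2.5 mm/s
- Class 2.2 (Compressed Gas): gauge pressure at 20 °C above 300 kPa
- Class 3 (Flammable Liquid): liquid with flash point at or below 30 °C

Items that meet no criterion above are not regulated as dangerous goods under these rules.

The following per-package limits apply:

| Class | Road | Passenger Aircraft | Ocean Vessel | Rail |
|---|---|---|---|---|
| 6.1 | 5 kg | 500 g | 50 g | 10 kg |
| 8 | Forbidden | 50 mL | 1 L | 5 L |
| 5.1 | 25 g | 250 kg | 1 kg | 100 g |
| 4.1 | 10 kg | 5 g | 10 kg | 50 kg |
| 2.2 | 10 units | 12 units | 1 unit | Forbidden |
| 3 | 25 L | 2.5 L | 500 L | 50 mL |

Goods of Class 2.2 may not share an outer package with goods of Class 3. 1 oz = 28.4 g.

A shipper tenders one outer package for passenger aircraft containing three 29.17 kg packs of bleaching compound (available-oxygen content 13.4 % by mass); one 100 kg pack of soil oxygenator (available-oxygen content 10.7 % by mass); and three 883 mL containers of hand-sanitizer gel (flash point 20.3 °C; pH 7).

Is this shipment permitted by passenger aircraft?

No

With available-oxygen content 13.4 % by mass (≥ 8.5 % by mass), the bleaching compound falls in Class 5.1.
With available-oxygen content 10.7 % by mass (≥ 8.5 % by mass), the soil oxygenator falls in Class 5.1.
Flash point 20.3 °C meets the Class 3 criterion (Flammable Liquid), so the hand-sanitizer gel is Class 3.
Total Class 5.1: (three 29.17 kg packs = 87.51 kg) + 100 kg = 187.51 kg.
187.51 kg is within the passenger aircraft limit of 250 kg for Class 5.1.
Class 3 quantity: three 883 mL containers = 2.649 L.
That exceeds the Class 3 passenger aircraft limit of 2.5 L.
The segregation rule (Class 2.2 with Class 3) does not apply to Class 5.1 with Class 3.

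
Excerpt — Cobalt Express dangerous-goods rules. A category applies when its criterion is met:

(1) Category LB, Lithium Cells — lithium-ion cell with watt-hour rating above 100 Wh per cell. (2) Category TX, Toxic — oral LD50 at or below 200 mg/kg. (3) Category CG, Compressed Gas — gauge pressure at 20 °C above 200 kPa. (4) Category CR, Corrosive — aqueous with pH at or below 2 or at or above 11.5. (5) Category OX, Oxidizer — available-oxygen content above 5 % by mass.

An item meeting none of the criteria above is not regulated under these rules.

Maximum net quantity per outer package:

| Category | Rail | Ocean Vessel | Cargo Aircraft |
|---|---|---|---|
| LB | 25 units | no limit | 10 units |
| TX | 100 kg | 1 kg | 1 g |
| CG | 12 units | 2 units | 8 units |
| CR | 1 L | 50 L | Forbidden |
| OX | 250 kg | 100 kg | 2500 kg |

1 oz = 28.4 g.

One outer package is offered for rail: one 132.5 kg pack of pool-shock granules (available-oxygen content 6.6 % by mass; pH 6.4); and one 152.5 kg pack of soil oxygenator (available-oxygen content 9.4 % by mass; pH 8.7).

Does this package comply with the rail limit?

Available-oxygen content 6.6 % by mass meets the Category OX criterion (Oxidizer), so the pool-shock granules are Category OX.
Available-oxygen content 9.4 % by mass meets the Category OX criterion (Oxidizer), so the soil oxygenator is Category OX.
Total Category OX: 132.5 kg + 152.5 kg = 285 kg.
285 kg > 250 kg (rail limit, Category OX) — over the limit.

No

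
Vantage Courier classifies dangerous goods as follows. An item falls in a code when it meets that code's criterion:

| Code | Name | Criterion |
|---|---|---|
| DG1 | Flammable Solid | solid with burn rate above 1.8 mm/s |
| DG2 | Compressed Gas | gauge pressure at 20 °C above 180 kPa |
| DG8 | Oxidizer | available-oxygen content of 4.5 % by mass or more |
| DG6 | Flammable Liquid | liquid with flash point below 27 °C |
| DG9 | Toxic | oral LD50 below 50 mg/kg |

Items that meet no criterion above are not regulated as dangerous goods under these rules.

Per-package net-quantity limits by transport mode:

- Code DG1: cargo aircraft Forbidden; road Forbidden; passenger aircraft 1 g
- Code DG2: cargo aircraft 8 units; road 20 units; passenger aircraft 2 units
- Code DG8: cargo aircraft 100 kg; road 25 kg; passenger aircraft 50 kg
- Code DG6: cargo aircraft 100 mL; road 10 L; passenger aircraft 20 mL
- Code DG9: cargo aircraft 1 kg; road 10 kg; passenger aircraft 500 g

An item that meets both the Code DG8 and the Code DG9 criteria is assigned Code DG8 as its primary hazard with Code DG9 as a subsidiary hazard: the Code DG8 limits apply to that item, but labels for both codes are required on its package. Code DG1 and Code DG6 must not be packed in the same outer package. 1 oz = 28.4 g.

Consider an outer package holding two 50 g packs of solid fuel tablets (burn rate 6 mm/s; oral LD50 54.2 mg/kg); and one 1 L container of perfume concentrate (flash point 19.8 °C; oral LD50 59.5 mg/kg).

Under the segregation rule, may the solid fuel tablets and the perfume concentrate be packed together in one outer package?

Solid fuel tablets: burn rate 6 mm/s > 1.8 mm/s → Code DG1 (Flammable Solid).
Perfume concentrate: flash point 19.8 °C < 27 °C → Code DG6 (Flammable Liquid).
Code DG1 and Code DG6 may not share an outer package.

No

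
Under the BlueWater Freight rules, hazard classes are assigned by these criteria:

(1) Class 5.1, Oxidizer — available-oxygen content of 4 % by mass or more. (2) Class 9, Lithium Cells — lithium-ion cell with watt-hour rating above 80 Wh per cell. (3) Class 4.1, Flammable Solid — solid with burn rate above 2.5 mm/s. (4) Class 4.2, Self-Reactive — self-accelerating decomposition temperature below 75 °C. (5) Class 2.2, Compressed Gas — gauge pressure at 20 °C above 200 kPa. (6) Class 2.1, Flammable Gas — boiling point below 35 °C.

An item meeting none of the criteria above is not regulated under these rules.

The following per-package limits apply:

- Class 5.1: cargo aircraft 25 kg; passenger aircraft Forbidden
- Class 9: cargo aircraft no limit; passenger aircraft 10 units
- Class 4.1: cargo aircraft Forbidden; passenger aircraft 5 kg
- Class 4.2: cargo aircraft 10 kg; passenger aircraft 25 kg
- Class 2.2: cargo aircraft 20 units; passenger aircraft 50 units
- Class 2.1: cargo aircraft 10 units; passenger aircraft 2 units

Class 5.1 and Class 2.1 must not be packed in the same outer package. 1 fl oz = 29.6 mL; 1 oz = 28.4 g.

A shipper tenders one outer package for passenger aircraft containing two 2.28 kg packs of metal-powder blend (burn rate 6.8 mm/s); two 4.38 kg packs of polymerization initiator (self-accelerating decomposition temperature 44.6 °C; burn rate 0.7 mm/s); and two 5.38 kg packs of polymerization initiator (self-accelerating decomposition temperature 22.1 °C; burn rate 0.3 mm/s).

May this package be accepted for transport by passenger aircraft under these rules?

Burn rate 6.8 mm/s meets the Class 4.1 criterion (Flammable Solid), so the metal-powder blend is Class 4.1.
The polymerization initiator has self-accelerating decomposition temperature 44.6 °C, which is < 75 °C, so it is Class 4.2 (Self-Reactive).
Polymerization initiator: self-accelerating decomposition temperature 22.1 °C < 75 °C → Class 4.2 (Self-Reactive).
Class 4.2 net quantity: (two 4.38 kg packs = 8.76 kg) + (two 5.38 kg packs = 10.76 kg) = 19.52 kg.
19.52 kg ≤ 25 kg (passenger aircraft limit, Class 4.2) — within limit.
Class 4.1 quantity: two 2.28 kg packs = 4.56 kg.
4.56 kg ≤ 5 kg (passenger aircraft limit, Class 4.1) — within limit.
The segregation rule (Class 5.1 with Class 2.1) does not apply to Class 4.2 with Class 4.1.
Every hazard class is within its passenger aircraft limit and no segregation rule is violated.

Yes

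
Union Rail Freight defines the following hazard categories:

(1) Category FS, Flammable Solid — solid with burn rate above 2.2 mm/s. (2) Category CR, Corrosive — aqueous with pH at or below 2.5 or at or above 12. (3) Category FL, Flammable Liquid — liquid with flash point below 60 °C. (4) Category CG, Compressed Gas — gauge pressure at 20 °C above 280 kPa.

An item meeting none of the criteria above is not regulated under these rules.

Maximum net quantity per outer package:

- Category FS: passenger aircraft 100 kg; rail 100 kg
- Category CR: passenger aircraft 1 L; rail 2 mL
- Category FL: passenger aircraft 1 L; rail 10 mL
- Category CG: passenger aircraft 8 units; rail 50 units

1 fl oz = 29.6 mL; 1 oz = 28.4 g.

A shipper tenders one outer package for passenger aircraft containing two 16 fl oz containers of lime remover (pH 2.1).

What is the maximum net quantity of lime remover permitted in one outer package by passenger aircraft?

1 L

The lime remover has pH 2.1, which is ≤ 2.5, so it is Category CR (Corrosive).
The passenger aircraft limit for Category CR is 1 L.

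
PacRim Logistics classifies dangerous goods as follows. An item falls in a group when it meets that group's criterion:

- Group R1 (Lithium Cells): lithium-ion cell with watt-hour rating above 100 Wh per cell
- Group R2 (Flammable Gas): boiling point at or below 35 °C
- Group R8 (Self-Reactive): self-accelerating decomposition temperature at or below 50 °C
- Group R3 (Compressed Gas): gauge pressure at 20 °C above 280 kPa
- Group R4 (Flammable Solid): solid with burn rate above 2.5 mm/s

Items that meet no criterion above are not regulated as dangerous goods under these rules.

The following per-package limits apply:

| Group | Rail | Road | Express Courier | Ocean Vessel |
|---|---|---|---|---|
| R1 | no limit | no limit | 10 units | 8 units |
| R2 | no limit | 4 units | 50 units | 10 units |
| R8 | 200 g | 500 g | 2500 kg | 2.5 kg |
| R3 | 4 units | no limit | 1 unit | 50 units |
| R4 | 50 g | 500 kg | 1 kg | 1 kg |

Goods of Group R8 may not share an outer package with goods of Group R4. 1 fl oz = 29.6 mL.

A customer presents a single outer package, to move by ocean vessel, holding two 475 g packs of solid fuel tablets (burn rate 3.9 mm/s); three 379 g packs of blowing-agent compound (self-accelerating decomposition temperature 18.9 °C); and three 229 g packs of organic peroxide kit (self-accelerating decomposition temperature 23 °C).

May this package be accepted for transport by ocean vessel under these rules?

With burn rate 3.9 mm/s (> 2.5 mm/s), the solid fuel tablets fall in Group R4.
With self-accelerating decomposition temperature 18.9 °C (≤ 50 °C), the blowing-agent compound falls in Group R8.
Self-accelerating decomposition temperature 23 °C meets the Group R8 criterion (Self-Reactive), so the organic peroxide kit is Group R8.
Total Group R8: (three 379 g packs = 1.137 kg) + (three 229 g packs = 687 g) = 1.824 kg.
1.824 kg ≤ 2.5 kg (ocean vessel limit, Group R8) — within limit.
Group R4 quantity: two 475 g packs = 950 g.
950 g is within the ocean vessel limit of 1 kg for Group R4.
Group R8 and Group R4 may not share an outer package.

No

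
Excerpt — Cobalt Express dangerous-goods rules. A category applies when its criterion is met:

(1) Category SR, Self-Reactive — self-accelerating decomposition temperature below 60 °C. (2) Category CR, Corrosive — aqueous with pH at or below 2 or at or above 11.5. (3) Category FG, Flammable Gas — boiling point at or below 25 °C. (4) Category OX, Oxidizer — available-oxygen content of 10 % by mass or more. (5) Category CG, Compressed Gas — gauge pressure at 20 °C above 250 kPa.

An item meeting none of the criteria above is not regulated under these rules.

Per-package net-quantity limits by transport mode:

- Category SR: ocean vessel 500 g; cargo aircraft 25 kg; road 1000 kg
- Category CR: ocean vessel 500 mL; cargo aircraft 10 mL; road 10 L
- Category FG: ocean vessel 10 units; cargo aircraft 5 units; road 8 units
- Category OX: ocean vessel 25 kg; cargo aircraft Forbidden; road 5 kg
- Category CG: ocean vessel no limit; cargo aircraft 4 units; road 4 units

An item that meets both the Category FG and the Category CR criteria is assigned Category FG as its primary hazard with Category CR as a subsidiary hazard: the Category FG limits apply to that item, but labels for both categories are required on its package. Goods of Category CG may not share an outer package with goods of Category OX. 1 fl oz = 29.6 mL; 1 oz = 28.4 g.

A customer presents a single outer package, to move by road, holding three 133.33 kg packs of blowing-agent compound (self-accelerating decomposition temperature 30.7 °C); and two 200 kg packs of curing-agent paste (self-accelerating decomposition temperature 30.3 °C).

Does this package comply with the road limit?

Yes

Self-accelerating decomposition temperature 30.7 °C meets the Category SR criterion (Self-Reactive), so the blowing-agent compound is Category SR.
The curing-agent paste has self-accelerating decomposition temperature 30.3 °C, which is < 60 °C, so it is Category SR (Self-Reactive).
Total Category SR: (three 133.33 kg packs = 399.99 kg) + (two 200 kg packs = 400 kg) = 799.99 kg.
799.99 kg is within the road limit of 1000 kg for Category SR.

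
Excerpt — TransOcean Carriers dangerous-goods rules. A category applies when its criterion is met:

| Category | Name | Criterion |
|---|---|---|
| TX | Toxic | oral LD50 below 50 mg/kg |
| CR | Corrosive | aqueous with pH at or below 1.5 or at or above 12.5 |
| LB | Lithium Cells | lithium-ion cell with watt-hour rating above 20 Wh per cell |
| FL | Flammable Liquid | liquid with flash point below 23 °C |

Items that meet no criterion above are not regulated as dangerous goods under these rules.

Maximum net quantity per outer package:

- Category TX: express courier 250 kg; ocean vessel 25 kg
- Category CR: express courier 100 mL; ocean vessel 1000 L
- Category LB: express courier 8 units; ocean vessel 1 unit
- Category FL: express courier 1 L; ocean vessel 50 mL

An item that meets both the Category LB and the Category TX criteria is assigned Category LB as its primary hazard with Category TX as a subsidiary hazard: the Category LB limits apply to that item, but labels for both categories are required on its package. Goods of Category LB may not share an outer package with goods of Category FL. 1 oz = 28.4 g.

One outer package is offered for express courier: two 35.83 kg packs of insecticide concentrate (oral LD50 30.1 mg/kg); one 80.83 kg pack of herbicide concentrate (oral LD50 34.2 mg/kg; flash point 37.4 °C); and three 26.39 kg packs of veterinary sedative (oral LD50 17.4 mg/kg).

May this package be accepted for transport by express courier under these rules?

Yes

Insecticide concentrate: oral LD50 30.1 mg/kg < 50 mg/kg → Category TX (Toxic).
With oral LD50 34.2 mg/kg (< 50 mg/kg), the herbicide concentrate falls in Category TX.
With oral LD50 17.4 mg/kg (< 50 mg/kg), the veterinary sedative falls in Category TX.
Total Category TX: (two 35.83 kg packs = 71.66 kg) + 80.83 kg + (three 26.39 kg packs = 79.17 kg) = 231.66 kg.
231.66 kg ≤ 250 kg (express courier limit, Category TX) — within limit.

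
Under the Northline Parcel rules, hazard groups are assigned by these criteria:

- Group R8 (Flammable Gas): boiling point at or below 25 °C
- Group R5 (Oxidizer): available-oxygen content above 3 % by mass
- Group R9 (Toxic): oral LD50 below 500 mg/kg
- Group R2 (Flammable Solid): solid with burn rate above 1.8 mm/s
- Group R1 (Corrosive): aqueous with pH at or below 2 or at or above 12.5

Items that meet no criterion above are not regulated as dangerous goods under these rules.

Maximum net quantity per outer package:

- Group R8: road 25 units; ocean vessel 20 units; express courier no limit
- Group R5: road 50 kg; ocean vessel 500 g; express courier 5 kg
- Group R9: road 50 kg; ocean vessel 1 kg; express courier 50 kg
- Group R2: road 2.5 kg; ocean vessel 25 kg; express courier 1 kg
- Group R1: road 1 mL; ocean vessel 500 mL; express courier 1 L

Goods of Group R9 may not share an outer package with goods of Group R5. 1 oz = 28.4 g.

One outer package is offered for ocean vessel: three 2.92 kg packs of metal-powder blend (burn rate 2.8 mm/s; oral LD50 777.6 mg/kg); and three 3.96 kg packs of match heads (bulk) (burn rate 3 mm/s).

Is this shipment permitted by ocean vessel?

Burn rate 2.8 mm/s meets the Group R2 criterion (Flammable Solid), so the metal-powder blend is Group R2.
Match heads (bulk): burn rate 3 mm/s > 1.8 mm/s → Group R2 (Flammable Solid).
Total Group R2: (three 2.92 kg packs = 8.76 kg) + (three 3.96 kg packs = 11.88 kg) = 20.64 kg.
20.64 kg ≤ 25 kg (ocean vessel limit, Group R2) — within limit.

Yes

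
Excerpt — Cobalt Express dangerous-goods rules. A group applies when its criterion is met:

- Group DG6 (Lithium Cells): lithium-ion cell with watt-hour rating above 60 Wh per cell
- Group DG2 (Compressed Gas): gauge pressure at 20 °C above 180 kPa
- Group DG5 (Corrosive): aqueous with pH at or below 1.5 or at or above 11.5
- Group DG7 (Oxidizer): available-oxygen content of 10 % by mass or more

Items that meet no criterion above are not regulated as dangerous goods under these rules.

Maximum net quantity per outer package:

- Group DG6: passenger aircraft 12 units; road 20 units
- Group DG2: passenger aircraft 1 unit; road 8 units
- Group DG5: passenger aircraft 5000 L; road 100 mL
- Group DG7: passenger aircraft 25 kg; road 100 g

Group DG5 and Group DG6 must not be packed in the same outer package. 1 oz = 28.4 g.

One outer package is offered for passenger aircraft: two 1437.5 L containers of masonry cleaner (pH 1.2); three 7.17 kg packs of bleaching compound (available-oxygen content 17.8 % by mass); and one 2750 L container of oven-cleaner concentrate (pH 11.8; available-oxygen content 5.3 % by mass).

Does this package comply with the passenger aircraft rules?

No

pH 1.2 meets the Group DG5 criterion (Corrosive), so the masonry cleaner is Group DG5.
With available-oxygen content 17.8 % by mass (≥ 10 % by mass), the bleaching compound falls in Group DG7.
The oven-cleaner concentrate has pH 11.8, which is ≥ 11.5, so it is Group DG5 (Corrosive).
Group DG5 net quantity: (two 1437.5 L containers = 2875 L) + 2750 L = 5625 L.
That exceeds the Group DG5 passenger aircraft limit of 5000 L.
Group DG7 quantity: three 7.17 kg packs = 21.51 kg.
That is within the Group DG7 passenger aircraft limit of 25 kg.
The segregation rule (Group DG5 with Group DG6) does not apply to Group DG5 with Group DG7.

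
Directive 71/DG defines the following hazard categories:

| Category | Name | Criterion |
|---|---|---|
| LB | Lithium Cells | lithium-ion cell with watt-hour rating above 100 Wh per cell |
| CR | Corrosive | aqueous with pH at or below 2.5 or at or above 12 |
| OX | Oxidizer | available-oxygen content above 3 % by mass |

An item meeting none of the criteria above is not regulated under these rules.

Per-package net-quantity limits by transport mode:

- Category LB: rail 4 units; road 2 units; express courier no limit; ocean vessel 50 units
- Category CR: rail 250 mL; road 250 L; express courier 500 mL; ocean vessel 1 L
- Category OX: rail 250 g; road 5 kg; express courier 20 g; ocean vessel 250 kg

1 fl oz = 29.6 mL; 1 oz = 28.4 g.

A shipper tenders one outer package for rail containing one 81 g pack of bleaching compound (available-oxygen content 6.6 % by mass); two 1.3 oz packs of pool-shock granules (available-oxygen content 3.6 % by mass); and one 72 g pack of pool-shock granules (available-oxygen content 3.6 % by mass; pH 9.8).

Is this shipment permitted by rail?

Bleaching compound: available-oxygen content 6.6 % by mass > 3 % by mass → Category OX (Oxidizer).
With available-oxygen content 3.6 % by mass (> 3 % by mass), the pool-shock granules fall in Category OX.
Pool-shock granules: available-oxygen content 3.6 % by mass > 3 % by mass → Category OX (Oxidizer).
Total Category OX: 81 g + (two 1.3 oz packs = 73.84 g) + 72 g = 226.84 g.
That is within the Category OX rail limit of 250 g.

Yes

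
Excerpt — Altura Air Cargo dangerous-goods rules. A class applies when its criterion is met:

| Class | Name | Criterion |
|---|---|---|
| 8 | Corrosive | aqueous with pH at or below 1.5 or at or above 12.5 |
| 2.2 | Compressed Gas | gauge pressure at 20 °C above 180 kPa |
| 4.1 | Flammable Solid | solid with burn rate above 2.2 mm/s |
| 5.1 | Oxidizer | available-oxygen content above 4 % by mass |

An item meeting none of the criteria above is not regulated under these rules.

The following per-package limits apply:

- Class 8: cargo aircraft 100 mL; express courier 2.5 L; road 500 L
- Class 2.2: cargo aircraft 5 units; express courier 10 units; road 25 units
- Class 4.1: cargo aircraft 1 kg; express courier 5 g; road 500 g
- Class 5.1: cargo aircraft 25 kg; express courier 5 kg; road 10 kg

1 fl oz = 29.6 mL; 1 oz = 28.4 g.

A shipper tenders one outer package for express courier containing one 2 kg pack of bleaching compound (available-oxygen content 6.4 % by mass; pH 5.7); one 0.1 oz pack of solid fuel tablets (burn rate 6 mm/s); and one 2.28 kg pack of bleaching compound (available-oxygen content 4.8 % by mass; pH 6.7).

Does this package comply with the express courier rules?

Yes

With available-oxygen content 6.4 % by mass (> 4 % by mass), the bleaching compound falls in Class 5.1.
Burn rate 6 mm/s meets the Class 4.1 criterion (Flammable Solid), so the solid fuel tablets are Class 4.1.
With available-oxygen content 4.8 % by mass (> 4 % by mass), the bleaching compound falls in Class 5.1.
Class 4.1 quantity: one 0.1 oz pack = 2.84 g.
That is within the Class 4.1 express courier limit of 5 g.
Total Class 5.1: 2 kg + 2.28 kg = 4.28 kg.
4.28 kg is within the express courier limit of 5 kg for Class 5.1.
Every hazard class is within its express courier limit and no segregation rule is violated.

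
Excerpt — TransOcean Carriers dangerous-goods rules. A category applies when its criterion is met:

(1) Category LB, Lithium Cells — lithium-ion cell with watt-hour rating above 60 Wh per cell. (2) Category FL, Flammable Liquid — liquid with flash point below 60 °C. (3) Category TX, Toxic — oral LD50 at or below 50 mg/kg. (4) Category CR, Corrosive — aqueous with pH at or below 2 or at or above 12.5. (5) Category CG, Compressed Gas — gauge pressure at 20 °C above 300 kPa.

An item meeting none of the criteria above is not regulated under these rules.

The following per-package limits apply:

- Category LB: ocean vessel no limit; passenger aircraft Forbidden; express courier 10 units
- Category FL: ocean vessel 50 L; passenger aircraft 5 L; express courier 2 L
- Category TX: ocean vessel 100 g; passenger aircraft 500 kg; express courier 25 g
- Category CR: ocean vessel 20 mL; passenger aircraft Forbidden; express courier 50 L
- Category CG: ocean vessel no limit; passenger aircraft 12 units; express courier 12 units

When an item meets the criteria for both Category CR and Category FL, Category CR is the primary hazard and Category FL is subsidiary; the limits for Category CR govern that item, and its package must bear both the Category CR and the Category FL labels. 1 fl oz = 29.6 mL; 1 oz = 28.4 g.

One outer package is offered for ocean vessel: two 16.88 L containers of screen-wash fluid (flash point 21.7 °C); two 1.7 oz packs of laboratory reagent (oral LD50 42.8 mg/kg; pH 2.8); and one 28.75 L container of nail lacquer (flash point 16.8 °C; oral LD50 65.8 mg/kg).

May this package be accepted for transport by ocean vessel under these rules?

The screen-wash fluid has flash point 21.7 °C, which is < 60 °C, so it is Category FL (Flammable Liquid).
The laboratory reagent has oral LD50 42.8 mg/kg, which is ≤ 50 mg/kg, so it is Category TX (Toxic).
Flash point 16.8 °C meets the Category FL criterion (Flammable Liquid), so the nail lacquer is Category FL.
Category FL net quantity: (two 16.88 L containers = 33.76 L) + 28.75 L = 62.51 L.
That exceeds the Category FL ocean vessel limit of 50 L.
Category TX quantity: two 1.7 oz packs = 96.56 g.
That is within the Category TX ocean vessel limit of 100 g.

No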